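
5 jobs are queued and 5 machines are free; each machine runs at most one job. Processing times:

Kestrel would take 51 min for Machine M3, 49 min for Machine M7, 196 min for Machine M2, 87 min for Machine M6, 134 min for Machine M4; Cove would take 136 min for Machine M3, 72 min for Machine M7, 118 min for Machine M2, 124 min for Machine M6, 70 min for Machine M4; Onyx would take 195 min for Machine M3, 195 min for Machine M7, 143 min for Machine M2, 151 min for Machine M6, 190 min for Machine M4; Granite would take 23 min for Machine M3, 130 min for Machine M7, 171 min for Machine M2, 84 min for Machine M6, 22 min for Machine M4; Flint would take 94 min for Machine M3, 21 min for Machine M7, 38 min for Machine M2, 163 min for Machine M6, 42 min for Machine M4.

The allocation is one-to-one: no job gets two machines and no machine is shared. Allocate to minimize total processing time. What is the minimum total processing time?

Optimal: Kestrel→Machine M7 (49 min), Cove→Machine M4 (70 min), Onyx→Machine M6 (151 min), Granite→Machine M3 (23 min), Flint→Machine M2 (38 min) — total 49+70+151+23+38 = 331 min.
Swapping Kestrel↔Granite (Kestrel→Machine M3 51 min, Granite→Machine M7 130 min) adds 109.

Minimum total: 331 min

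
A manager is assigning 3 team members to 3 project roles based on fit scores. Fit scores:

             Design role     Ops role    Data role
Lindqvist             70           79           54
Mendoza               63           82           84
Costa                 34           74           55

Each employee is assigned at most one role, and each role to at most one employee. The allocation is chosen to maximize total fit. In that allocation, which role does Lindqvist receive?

Optimal: Lindqvist→Design role (70 pts), Mendoza→Data role (84 pts), Costa→Ops role (74 pts) — total 70+84+74 = 228 pts.
Max-entry greedy (repeatedly take the single best remaining cell) gives 197 pts, worse by 31.
Swapping Mendoza↔Costa (Mendoza→Ops role 82 pts, Costa→Data role 55 pts) loses 21.
Lindqvist's own top role is Ops role (79 pts), but forcing Lindqvist→Ops role and reassigning the rest optimally gives only 197 pts — worse by 31.

Lindqvist receives Design role.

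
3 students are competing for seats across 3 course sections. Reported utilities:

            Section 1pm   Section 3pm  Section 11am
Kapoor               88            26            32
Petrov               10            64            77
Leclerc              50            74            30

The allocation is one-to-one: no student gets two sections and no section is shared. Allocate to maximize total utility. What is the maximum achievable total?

Max total: 239 points

This is a one-to-one assignment (maximum-weight bipartite matching).
Optimal: Kapoor→Section 1pm (88 points), Petrov→Section 11am (77 points), Leclerc→Section 3pm (74 points) — total 88+77+74 = 239 points.
Next-best assignment: Kapoor→Section 1pm, Petrov→Section 3pm, Leclerc→Section 11am = 182 points.
Swapping Kapoor↔Petrov (Kapoor→Section 11am 32 points, Petrov→Section 1pm 10 points) loses 123.
Checked against all permutations: 239 points is optimal.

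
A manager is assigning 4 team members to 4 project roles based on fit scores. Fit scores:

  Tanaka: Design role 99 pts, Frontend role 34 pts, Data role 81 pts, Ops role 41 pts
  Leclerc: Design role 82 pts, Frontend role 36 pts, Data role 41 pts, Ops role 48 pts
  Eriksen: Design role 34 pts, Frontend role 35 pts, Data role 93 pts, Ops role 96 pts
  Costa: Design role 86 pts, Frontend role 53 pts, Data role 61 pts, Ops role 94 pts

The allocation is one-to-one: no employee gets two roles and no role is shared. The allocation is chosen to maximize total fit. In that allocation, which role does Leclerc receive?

This is a one-to-one assignment (maximum-weight bipartite matching).
Optimal: Tanaka→Design role (99 pts), Leclerc→Frontend role (36 pts), Eriksen→Data role (93 pts), Costa→Ops role (94 pts) — total 99+36+93+94 = 322 pts.
Swapping Tanaka↔Leclerc (Tanaka→Frontend role 34 pts, Leclerc→Design role 82 pts) loses 19.
Every other assignment is strictly worse.
Leclerc's own top role is Design role (82 pts), but forcing Leclerc→Design role and reassigning the rest optimally gives only 312 pts — worse by 10.

Leclerc receives Frontend role.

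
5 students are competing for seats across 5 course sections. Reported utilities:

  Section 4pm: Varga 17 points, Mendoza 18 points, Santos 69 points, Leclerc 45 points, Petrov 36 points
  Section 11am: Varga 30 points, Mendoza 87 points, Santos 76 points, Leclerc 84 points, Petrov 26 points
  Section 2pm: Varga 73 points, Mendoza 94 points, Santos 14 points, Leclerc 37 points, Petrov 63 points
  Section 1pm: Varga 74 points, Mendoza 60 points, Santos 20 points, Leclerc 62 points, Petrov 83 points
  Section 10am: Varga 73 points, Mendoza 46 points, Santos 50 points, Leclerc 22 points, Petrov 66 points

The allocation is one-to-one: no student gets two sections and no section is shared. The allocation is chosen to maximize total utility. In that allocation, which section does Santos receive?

Santos receives Section 4pm.

This is a one-to-one assignment (maximum-weight bipartite matching).
Optimal: Varga→Section 10am (73 points), Mendoza→Section 2pm (94 points), Santos→Section 4pm (69 points), Leclerc→Section 11am (84 points), Petrov→Section 1pm (83 points) — total 73+94+69+84+83 = 403 points.
Column-greedy (each section in turn goes to its best remaining student) gives 334 points, worse by 69.
Next-best assignment: Varga→Section 1pm, Mendoza→Section 2pm, Santos→Section 4pm, Leclerc→Section 11am, Petrov→Section 10am = 387 points.
Swapping Petrov↔Santos (Petrov→Section 4pm 36 points, Santos→Section 1pm 20 points) loses 96.
Every other assignment is strictly worse.
Santos's own top section is Section 11am (76 points), but forcing Santos→Section 11am and reassigning the rest optimally gives only 371 points — worse by 32.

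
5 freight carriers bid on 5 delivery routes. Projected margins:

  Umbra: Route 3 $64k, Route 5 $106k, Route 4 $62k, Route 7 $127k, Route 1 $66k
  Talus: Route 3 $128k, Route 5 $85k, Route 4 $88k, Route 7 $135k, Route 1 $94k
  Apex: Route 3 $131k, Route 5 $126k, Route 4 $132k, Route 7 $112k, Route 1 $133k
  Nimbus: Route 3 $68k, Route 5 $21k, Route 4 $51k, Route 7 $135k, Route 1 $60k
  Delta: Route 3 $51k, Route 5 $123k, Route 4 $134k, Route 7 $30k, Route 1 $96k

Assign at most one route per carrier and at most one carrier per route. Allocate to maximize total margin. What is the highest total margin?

Maximum total: $636k

Treat this as an assignment problem: match each carrier to one route.
Optimal: Umbra→Route 5 ($106k), Talus→Route 3 ($128k), Apex→Route 1 ($133k), Nimbus→Route 7 ($135k), Delta→Route 4 ($134k) — total 106+128+133+135+134 = $636k.
Next-best assignment: Umbra→Route 5, Talus→Route 1, Apex→Route 3, Nimbus→Route 7, Delta→Route 4 = $600k.
Swapping Nimbus↔Apex (Nimbus→Route 1 $60k, Apex→Route 7 $112k) loses 96.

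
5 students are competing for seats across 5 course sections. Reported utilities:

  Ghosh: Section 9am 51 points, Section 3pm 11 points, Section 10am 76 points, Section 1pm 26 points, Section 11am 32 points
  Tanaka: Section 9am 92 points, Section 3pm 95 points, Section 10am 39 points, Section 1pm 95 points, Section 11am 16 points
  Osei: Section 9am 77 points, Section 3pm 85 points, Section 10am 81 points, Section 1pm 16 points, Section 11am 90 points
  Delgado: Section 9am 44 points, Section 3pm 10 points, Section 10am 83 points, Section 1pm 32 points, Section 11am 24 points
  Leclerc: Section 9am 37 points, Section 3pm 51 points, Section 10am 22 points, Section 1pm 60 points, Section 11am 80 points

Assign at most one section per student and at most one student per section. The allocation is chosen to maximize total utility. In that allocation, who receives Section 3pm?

Osei receives Section 3pm.

Treat this as an assignment problem: match each student to one section.
Optimal: Ghosh→Section 9am (51 points), Tanaka→Section 1pm (95 points), Osei→Section 3pm (85 points), Delgado→Section 10am (83 points), Leclerc→Section 11am (80 points) — total 51+95+85+83+80 = 394 points.
Column-greedy (each section in turn goes to its best remaining student) gives 352 points, worse by 42.
Next-best assignment: Ghosh→Section 10am, Tanaka→Section 1pm, Osei→Section 3pm, Delgado→Section 9am, Leclerc→Section 11am = 380 points.
Every other assignment is strictly worse.
Osei's own top section is Section 11am (90 points), but forcing Osei→Section 11am and reassigning the rest optimally gives only 379 points — worse by 15.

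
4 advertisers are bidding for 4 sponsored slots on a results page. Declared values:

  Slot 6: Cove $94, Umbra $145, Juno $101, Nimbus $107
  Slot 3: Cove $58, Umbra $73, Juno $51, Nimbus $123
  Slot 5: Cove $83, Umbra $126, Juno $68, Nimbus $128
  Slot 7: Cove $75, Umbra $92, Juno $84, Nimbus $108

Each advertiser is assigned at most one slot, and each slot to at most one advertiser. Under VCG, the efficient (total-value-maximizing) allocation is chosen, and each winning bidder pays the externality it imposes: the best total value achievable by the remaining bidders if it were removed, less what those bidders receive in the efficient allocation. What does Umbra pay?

Umbra pays $17.

Efficient allocation: Cove→Slot 5 ($83), Umbra→Slot 6 ($145), Juno→Slot 7 ($84), Nimbus→Slot 3 ($123); total welfare W = $435.
Umbra receives Slot 6 at value $145, so the others get W − 145 = $290.
Without Umbra: best allocation of the remaining 3 bidders over all 4 slots is Cove→Slot 5 ($83), Juno→Slot 6 ($101), Nimbus→Slot 3 ($123), total $307.
VCG payment = (others' best without Umbra) − (others' welfare with Umbra) = 307 − 290 = $17.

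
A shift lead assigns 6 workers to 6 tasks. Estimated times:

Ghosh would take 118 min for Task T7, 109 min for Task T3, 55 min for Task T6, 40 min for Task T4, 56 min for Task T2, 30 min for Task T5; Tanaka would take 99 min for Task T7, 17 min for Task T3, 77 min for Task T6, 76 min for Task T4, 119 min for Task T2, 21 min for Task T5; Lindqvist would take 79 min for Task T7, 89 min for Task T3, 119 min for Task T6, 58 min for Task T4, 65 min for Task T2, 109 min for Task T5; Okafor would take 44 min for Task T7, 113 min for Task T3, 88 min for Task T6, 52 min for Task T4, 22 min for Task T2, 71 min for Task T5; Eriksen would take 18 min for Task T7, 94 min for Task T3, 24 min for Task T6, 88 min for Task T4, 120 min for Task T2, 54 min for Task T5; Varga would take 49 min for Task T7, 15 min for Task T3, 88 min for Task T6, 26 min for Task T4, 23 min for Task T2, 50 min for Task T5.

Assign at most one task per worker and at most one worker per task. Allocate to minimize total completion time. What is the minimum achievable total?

This is the linear assignment problem.
Optimal: Ghosh→Task T6 (55 min), Tanaka→Task T5 (21 min), Lindqvist→Task T4 (58 min), Okafor→Task T2 (22 min), Eriksen→Task T7 (18 min), Varga→Task T3 (15 min) — total 55+21+58+22+18+15 = 189 min.
Column-greedy (each task in turn goes to its cheapest remaining worker) gives 226 min, worse by 37.
No other one-to-one assignment undercuts 189 min.

Minimum total: 189 min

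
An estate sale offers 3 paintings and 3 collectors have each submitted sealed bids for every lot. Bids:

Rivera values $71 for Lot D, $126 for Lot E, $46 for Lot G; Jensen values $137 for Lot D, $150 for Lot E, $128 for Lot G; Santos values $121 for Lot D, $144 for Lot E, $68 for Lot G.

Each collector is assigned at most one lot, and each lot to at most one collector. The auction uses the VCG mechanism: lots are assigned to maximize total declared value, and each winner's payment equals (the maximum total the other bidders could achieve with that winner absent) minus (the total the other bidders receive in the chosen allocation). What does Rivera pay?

Rivera pays $32.

Efficient allocation: Rivera→Lot E ($126), Jensen→Lot G ($128), Santos→Lot D ($121); total welfare W = $375.
Rivera receives Lot E at value $126, so the others get W − 126 = $249.
Without Rivera: best allocation of the remaining 2 bidders over all 3 lots is Jensen→Lot D ($137), Santos→Lot E ($144), total $281.
VCG payment = (others' best without Rivera) − (others' welfare with Rivera) = 281 − 249 = $32.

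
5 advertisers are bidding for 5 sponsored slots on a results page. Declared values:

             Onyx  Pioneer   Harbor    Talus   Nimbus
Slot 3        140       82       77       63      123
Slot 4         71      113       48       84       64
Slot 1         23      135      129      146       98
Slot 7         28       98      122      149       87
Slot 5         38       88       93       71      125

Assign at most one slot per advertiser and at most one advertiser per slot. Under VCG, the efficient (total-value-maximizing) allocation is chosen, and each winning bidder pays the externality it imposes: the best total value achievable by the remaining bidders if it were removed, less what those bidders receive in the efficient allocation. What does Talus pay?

Efficient allocation: Onyx→Slot 3 ($140), Pioneer→Slot 4 ($113), Harbor→Slot 1 ($129), Talus→Slot 7 ($149), Nimbus→Slot 5 ($125); total welfare W = $656.
Talus receives Slot 7 at value $149, so the others get W − 149 = $507.
Without Talus: best allocation of the remaining 4 bidders over all 5 slots is Onyx→Slot 3 ($140), Pioneer→Slot 1 ($135), Harbor→Slot 7 ($122), Nimbus→Slot 5 ($125), total $522.
VCG payment = (others' best without Talus) − (others' welfare with Talus) = 522 − 507 = $15.

Talus pays $15.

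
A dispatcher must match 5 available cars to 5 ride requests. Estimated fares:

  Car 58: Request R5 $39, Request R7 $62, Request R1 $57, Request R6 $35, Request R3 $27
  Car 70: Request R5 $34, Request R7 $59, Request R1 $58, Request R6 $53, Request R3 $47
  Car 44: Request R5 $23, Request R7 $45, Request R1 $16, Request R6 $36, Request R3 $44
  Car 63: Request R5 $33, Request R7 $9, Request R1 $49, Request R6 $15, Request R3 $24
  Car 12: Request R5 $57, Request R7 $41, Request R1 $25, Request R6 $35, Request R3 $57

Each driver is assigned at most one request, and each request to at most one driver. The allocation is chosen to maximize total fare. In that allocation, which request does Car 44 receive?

This is the linear assignment problem.
Optimal: Car 58→Request R7 ($62), Car 70→Request R6 ($53), Car 44→Request R3 ($44), Car 63→Request R1 ($49), Car 12→Request R5 ($57) — total 62+53+44+49+57 = $265.
Column-greedy (each request in turn goes to its best remaining driver) gives $237, worse by 28.
Checked against all permutations: $265 is optimal.
Car 44's own top request is Request R7 ($45), but forcing Car 44→Request R7 and reassigning the rest optimally gives only $245 — worse by 20.

Car 44 receives Request R3.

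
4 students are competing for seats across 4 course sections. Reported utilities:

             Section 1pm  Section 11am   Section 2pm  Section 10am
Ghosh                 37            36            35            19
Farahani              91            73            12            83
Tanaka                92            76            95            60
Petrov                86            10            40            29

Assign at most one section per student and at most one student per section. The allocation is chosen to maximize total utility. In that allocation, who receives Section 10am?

Optimal: Ghosh→Section 11am (36 points), Farahani→Section 10am (83 points), Tanaka→Section 2pm (95 points), Petrov→Section 1pm (86 points) — total 36+83+95+86 = 300 points.
Column-greedy (each section in turn goes to its best remaining student) gives 224 points, worse by 76.
Next-best assignment: Ghosh→Section 2pm, Farahani→Section 10am, Tanaka→Section 11am, Petrov→Section 1pm = 280 points.
Farahani's own top section is Section 1pm (91 points), but forcing Farahani→Section 1pm and reassigning the rest optimally gives only 251 points — worse by 49.

Farahani receives Section 10am.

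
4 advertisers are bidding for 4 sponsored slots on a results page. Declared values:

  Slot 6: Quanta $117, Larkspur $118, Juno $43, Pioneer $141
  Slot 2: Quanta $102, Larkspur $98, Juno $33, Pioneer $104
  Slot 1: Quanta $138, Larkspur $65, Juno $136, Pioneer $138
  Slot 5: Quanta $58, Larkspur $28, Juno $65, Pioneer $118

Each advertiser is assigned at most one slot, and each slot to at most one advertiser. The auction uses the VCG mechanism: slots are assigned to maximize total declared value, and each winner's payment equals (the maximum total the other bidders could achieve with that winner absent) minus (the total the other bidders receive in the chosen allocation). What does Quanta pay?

Efficient allocation: Quanta→Slot 2 ($102), Larkspur→Slot 6 ($118), Juno→Slot 1 ($136), Pioneer→Slot 5 ($118); total welfare W = $474.
Quanta receives Slot 2 at value $102, so the others get W − 102 = $372.
Without Quanta: best allocation of the remaining 3 bidders over all 4 slots is Larkspur→Slot 2 ($98), Juno→Slot 1 ($136), Pioneer→Slot 6 ($141), total $375.
VCG payment = (others' best without Quanta) − (others' welfare with Quanta) = 375 − 372 = $3.

Quanta pays $3.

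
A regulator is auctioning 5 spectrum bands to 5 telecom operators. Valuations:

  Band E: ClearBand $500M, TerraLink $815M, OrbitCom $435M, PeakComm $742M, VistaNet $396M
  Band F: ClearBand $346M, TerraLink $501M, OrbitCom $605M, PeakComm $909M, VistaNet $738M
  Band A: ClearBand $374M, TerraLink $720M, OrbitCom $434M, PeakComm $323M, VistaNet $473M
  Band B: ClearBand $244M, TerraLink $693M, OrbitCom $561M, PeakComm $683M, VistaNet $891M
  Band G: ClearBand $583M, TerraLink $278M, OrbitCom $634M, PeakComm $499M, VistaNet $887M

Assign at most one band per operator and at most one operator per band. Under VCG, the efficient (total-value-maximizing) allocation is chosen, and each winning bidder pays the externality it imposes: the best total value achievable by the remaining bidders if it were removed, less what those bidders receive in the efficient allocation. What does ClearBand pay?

ClearBand pays $95M.

Efficient allocation: ClearBand→Band E ($500M), TerraLink→Band A ($720M), OrbitCom→Band G ($634M), PeakComm→Band F ($909M), VistaNet→Band B ($891M); total welfare W = $3654M.
ClearBand receives Band E at value $500M, so the others get W − 500 = $3154M.
Without ClearBand: best allocation of the remaining 4 bidders over all 5 bands is TerraLink→Band E ($815M), OrbitCom→Band G ($634M), PeakComm→Band F ($909M), VistaNet→Band B ($891M), total $3249M.
VCG payment = (others' best without ClearBand) − (others' welfare with ClearBand) = 3249 − 3154 = $95M.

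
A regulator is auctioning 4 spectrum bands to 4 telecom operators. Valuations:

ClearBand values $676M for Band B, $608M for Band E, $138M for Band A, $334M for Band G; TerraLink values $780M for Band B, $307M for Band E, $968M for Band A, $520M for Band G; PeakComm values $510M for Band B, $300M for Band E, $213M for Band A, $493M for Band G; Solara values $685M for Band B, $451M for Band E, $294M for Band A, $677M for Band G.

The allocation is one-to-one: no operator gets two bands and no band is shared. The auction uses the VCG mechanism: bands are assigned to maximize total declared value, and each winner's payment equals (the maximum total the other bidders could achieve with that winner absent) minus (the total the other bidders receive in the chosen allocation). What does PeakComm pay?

Efficient allocation: ClearBand→Band E ($608M), TerraLink→Band A ($968M), PeakComm→Band B ($510M), Solara→Band G ($677M); total welfare W = $2763M.
PeakComm receives Band B at value $510M, so the others get W − 510 = $2253M.
Without PeakComm: best allocation of the remaining 3 bidders over all 4 bands is ClearBand→Band B ($676M), TerraLink→Band A ($968M), Solara→Band G ($677M), total $2321M.
VCG payment = (others' best without PeakComm) − (others' welfare with PeakComm) = 2321 − 2253 = $68M.

PeakComm pays $68M.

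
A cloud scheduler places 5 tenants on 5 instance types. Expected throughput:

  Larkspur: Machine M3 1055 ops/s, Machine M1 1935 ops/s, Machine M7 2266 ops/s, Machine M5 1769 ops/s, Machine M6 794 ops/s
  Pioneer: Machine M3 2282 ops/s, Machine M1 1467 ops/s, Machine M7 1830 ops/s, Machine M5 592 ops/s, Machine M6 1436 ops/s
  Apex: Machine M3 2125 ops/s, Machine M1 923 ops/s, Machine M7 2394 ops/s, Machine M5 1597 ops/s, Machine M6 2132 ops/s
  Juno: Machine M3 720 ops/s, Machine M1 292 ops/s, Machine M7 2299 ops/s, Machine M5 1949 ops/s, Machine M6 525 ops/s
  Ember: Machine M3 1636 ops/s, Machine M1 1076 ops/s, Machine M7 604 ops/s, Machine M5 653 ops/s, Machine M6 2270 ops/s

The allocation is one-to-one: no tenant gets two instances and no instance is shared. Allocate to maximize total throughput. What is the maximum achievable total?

This is a one-to-one assignment (maximum-weight bipartite matching).
Optimal: Larkspur→Machine M1 (1935 ops/s), Pioneer→Machine M3 (2282 ops/s), Apex→Machine M7 (2394 ops/s), Juno→Machine M5 (1949 ops/s), Ember→Machine M6 (2270 ops/s) — total 1935+2282+2394+1949+2270 = 10830 ops/s.
Row-greedy (each tenant in turn takes its best remaining instance) gives 9705 ops/s, worse by 1125.
Swapping Apex↔Larkspur (Apex→Machine M1 923 ops/s, Larkspur→Machine M7 2266 ops/s) loses 1140.

Maximum total: 10830 ops/s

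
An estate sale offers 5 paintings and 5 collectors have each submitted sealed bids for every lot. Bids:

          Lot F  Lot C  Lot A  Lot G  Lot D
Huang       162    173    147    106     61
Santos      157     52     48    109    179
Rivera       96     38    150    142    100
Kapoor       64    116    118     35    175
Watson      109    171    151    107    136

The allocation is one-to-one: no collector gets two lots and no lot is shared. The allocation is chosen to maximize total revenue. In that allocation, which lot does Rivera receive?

Optimal: Huang→Lot C ($173), Santos→Lot F ($157), Rivera→Lot G ($142), Kapoor→Lot D ($175), Watson→Lot A ($151) — total 173+157+142+175+151 = $798.
Row-greedy (each collector in turn takes its best remaining lot) gives $673, worse by 125.
Next-best assignment: Huang→Lot A, Santos→Lot F, Rivera→Lot G, Kapoor→Lot D, Watson→Lot C = $792.
Swapping Watson↔Kapoor (Watson→Lot D $136, Kapoor→Lot A $118) loses 72.
Checked against all permutations: $798 is optimal.
Rivera's own top lot is Lot A ($150), but forcing Rivera→Lot A and reassigning the rest optimally gives only $767 — worse by 31.

Rivera receives Lot G.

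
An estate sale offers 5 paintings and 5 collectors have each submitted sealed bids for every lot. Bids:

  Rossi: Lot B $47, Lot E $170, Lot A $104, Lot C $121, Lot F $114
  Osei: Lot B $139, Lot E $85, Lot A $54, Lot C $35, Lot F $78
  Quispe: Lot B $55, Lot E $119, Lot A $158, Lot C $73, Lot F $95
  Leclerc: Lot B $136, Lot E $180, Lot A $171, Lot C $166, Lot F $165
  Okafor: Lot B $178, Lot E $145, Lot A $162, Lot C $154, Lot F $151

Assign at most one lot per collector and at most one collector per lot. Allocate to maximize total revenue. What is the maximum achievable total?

Treat this as an assignment problem: match each collector to one lot.
Optimal: Rossi→Lot E ($170), Osei→Lot B ($139), Quispe→Lot A ($158), Leclerc→Lot F ($165), Okafor→Lot C ($154) — total 170+139+158+165+154 = $786.
Column-greedy (each lot in turn goes to its best remaining collector) gives $715, worse by 71.
Next-best assignment: Rossi→Lot E, Osei→Lot B, Quispe→Lot A, Leclerc→Lot C, Okafor→Lot F = $784.
No other one-to-one assignment exceeds $786.

Max total: $786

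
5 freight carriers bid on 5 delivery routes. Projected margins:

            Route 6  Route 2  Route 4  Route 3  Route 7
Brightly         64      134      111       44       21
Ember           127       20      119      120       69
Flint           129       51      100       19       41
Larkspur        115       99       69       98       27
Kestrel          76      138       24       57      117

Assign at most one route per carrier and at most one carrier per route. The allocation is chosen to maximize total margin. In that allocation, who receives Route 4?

Optimal: Brightly→Route 2 ($134k), Ember→Route 4 ($119k), Flint→Route 6 ($129k), Larkspur→Route 3 ($98k), Kestrel→Route 7 ($117k) — total 134+119+129+98+117 = $597k.
Max-entry greedy (repeatedly take the single best remaining cell) gives $525k, worse by 72.
Next-best assignment: Brightly→Route 2, Ember→Route 3, Flint→Route 4, Larkspur→Route 6, Kestrel→Route 7 = $586k.
Ember's own top route is Route 6 ($127k), but forcing Ember→Route 6 and reassigning the rest optimally gives only $576k — worse by 21.

Ember receives Route 4.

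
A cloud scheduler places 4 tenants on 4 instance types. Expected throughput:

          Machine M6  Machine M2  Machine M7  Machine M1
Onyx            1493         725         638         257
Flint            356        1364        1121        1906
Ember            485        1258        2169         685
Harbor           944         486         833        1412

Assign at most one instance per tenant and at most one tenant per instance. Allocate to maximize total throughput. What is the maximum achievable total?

Maximum total: 6438 ops/s

Optimal: Onyx→Machine M6 (1493 ops/s), Flint→Machine M2 (1364 ops/s), Ember→Machine M7 (2169 ops/s), Harbor→Machine M1 (1412 ops/s) — total 1493+1364+2169+1412 = 6438 ops/s.
Max-entry greedy (repeatedly take the single best remaining cell) gives 6054 ops/s, worse by 384.
Next-best assignment: Onyx→Machine M6, Flint→Machine M1, Ember→Machine M7, Harbor→Machine M2 = 6054 ops/s.
No other one-to-one assignment exceeds 6438 ops/s.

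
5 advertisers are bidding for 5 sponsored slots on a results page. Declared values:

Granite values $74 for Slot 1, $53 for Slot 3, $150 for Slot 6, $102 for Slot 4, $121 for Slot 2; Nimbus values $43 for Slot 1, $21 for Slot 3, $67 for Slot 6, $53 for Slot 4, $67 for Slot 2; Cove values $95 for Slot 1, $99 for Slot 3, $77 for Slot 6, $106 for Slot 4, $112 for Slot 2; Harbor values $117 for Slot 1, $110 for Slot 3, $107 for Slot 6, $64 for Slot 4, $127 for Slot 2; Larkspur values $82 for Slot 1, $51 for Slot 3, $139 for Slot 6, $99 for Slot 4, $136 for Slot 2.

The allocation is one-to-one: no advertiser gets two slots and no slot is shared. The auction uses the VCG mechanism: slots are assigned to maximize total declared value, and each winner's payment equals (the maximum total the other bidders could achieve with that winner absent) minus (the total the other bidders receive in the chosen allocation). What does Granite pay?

Efficient allocation: Granite→Slot 6 ($150), Nimbus→Slot 4 ($53), Cove→Slot 3 ($99), Harbor→Slot 1 ($117), Larkspur→Slot 2 ($136); total welfare W = $555.
Granite receives Slot 6 at value $150, so the others get W − 150 = $405.
Without Granite: best allocation of the remaining 4 bidders over all 5 slots is Nimbus→Slot 2 ($67), Cove→Slot 4 ($106), Harbor→Slot 1 ($117), Larkspur→Slot 6 ($139), total $429.
VCG payment = (others' best without Granite) − (others' welfare with Granite) = 429 − 405 = $24.

Granite pays $24.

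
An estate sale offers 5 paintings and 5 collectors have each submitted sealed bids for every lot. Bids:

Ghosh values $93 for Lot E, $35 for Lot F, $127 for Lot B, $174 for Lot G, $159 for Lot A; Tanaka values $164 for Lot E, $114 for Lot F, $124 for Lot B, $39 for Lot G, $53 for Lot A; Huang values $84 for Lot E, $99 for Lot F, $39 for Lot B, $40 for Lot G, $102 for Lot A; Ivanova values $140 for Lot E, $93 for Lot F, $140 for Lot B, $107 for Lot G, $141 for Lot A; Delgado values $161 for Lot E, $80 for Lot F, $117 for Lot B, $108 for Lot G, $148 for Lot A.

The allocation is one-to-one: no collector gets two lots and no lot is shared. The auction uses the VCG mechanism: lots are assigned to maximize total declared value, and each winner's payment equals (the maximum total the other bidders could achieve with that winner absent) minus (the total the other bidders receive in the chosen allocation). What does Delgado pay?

Efficient allocation: Ghosh→Lot G ($174), Tanaka→Lot E ($164), Huang→Lot F ($99), Ivanova→Lot B ($140), Delgado→Lot A ($148); total welfare W = $725.
Delgado receives Lot A at value $148, so the others get W − 148 = $577.
Without Delgado: best allocation of the remaining 4 bidders over all 5 lots is Ghosh→Lot G ($174), Tanaka→Lot E ($164), Huang→Lot A ($102), Ivanova→Lot B ($140), total $580.
VCG payment = (others' best without Delgado) − (others' welfare with Delgado) = 580 − 577 = $3.

Delgado pays $3.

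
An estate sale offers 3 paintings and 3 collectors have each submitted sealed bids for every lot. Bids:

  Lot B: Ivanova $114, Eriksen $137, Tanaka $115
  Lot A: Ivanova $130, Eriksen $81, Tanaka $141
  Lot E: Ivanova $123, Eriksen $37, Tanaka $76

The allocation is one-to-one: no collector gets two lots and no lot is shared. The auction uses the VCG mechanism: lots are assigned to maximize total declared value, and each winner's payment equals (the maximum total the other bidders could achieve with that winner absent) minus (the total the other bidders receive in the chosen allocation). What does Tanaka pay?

Tanaka pays $7.

Efficient allocation: Ivanova→Lot E ($123), Eriksen→Lot B ($137), Tanaka→Lot A ($141); total welfare W = $401.
Tanaka receives Lot A at value $141, so the others get W − 141 = $260.
Without Tanaka: best allocation of the remaining 2 bidders over all 3 lots is Ivanova→Lot A ($130), Eriksen→Lot B ($137), total $267.
VCG payment = (others' best without Tanaka) − (others' welfare with Tanaka) = 267 − 260 = $7.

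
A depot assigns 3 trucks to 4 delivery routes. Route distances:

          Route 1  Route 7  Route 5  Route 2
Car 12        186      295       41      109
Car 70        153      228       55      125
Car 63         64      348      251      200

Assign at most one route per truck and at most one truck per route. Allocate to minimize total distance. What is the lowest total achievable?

Minimum total: 228 km

Optimal: Car 12→Route 2 (109 km), Car 70→Route 5 (55 km), Car 63→Route 1 (64 km) — total 109+55+64 = 228 km.
Column-greedy (each route in turn goes to its cheapest remaining truck) gives 333 km, worse by 105.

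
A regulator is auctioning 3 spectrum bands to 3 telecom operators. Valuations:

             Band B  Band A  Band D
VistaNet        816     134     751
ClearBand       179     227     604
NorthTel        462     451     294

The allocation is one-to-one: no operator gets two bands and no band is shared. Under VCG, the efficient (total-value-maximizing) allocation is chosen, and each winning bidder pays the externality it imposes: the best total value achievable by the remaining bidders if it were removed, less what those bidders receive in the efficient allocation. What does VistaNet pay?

VistaNet pays $11M.

Efficient allocation: VistaNet→Band B ($816M), ClearBand→Band D ($604M), NorthTel→Band A ($451M); total welfare W = $1871M.
VistaNet receives Band B at value $816M, so the others get W − 816 = $1055M.
Without VistaNet: best allocation of the remaining 2 bidders over all 3 bands is ClearBand→Band D ($604M), NorthTel→Band B ($462M), total $1066M.
VCG payment = (others' best without VistaNet) − (others' welfare with VistaNet) = 1066 − 1055 = $11M.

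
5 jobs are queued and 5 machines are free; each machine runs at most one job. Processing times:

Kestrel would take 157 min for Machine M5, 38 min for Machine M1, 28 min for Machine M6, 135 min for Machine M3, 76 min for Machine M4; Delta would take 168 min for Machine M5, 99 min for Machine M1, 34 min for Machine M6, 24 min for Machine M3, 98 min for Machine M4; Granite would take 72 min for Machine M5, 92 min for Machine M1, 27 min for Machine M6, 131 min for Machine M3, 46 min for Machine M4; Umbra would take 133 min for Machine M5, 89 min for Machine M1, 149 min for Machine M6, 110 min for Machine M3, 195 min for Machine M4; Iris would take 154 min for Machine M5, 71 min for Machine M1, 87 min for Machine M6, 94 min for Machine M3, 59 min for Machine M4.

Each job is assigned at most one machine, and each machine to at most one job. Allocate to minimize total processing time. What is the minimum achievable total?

Optimal: Kestrel→Machine M6 (28 min), Delta→Machine M3 (24 min), Granite→Machine M5 (72 min), Umbra→Machine M1 (89 min), Iris→Machine M4 (59 min) — total 28+24+72+89+59 = 272 min.
Min-entry greedy (repeatedly take the single cheapest remaining cell) gives 281 min, worse by 9.
Next-best assignment: Kestrel→Machine M1, Delta→Machine M3, Granite→Machine M6, Umbra→Machine M5, Iris→Machine M4 = 281 min.
No other one-to-one assignment undercuts 272 min.

Minimum total: 272 min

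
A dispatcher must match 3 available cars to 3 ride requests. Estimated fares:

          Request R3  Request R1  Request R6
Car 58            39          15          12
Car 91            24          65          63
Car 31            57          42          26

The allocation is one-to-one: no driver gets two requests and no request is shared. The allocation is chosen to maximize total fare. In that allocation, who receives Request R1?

Optimal: Car 58→Request R3 ($39), Car 91→Request R6 ($63), Car 31→Request R1 ($42) — total 39+63+42 = $144.
Max-entry greedy (repeatedly take the single best remaining cell) gives $134, worse by 10.
Next-best assignment: Car 58→Request R1, Car 91→Request R6, Car 31→Request R3 = $135.
No other one-to-one assignment exceeds $144.
Car 31's own top request is Request R3 ($57), but forcing Car 31→Request R3 and reassigning the rest optimally gives only $135 — worse by 9.

Car 31 receives Request R1.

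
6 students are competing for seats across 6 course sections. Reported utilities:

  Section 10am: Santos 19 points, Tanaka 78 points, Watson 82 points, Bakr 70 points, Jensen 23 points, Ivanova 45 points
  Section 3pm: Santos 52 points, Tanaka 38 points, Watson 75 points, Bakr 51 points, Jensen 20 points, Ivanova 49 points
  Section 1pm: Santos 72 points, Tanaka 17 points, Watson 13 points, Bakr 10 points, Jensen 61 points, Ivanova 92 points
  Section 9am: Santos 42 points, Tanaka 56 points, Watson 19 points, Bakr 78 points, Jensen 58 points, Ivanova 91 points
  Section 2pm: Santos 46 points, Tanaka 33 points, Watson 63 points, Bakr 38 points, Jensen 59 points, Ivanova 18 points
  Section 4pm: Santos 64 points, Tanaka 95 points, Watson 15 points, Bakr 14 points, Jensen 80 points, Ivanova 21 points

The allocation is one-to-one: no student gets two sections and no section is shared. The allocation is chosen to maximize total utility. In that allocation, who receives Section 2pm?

Optimal: Santos→Section 1pm (72 points), Tanaka→Section 4pm (95 points), Watson→Section 3pm (75 points), Bakr→Section 10am (70 points), Jensen→Section 2pm (59 points), Ivanova→Section 9am (91 points) — total 72+95+75+70+59+91 = 462 points.
Column-greedy (each section in turn goes to its best remaining student) gives 458 points, worse by 4.
Next-best assignment: Santos→Section 3pm, Tanaka→Section 4pm, Watson→Section 10am, Bakr→Section 9am, Jensen→Section 2pm, Ivanova→Section 1pm = 458 points.
Jensen's own top section is Section 4pm (80 points), but forcing Jensen→Section 4pm and reassigning the rest optimally gives only 449 points — worse by 13.

Jensen receives Section 2pm.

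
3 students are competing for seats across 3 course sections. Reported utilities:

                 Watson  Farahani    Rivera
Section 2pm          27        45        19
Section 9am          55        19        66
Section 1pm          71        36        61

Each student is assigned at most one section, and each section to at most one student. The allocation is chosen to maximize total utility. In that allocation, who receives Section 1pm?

Watson receives Section 1pm.

Optimal: Watson→Section 1pm (71 points), Farahani→Section 2pm (45 points), Rivera→Section 9am (66 points) — total 71+45+66 = 182 points.
Next-best assignment: Watson→Section 9am, Farahani→Section 2pm, Rivera→Section 1pm = 161 points.
Swapping Farahani↔Watson (Farahani→Section 1pm 36 points, Watson→Section 2pm 27 points) loses 53.
Every other assignment is strictly worse.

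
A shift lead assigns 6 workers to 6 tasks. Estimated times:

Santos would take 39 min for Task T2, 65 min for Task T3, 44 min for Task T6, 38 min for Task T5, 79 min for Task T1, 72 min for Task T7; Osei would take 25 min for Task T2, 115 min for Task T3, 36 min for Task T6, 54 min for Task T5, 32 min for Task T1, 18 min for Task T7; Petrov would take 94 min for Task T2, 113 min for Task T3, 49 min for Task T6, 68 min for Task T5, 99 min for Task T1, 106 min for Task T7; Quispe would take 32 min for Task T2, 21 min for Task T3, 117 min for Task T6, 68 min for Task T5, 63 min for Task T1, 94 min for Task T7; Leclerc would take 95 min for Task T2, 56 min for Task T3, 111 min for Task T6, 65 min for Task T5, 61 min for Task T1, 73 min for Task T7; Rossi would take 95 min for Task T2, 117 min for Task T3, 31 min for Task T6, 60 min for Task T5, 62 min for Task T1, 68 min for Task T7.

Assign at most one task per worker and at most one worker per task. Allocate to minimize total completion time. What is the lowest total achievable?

Optimal: Santos→Task T2 (39 min), Osei→Task T7 (18 min), Petrov→Task T5 (68 min), Quispe→Task T3 (21 min), Leclerc→Task T1 (61 min), Rossi→Task T6 (31 min) — total 39+18+68+21+61+31 = 238 min.
Column-greedy (each task in turn goes to its cheapest remaining worker) gives 282 min, worse by 44.
No other one-to-one assignment undercuts 238 min.

Minimum total: 238 min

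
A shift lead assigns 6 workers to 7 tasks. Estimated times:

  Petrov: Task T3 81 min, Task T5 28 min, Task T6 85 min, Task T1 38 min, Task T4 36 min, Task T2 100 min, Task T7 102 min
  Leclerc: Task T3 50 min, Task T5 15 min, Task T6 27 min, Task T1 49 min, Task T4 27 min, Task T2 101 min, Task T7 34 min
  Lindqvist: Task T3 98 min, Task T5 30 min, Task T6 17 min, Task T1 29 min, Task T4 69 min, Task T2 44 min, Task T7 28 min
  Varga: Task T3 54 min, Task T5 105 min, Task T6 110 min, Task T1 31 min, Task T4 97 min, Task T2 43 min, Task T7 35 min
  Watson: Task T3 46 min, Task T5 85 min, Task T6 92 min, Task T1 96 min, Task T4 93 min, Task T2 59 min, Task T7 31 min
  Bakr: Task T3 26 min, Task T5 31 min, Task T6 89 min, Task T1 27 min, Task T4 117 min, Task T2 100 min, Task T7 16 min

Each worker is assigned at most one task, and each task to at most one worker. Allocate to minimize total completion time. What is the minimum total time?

Minimum total: 156 min

Optimal: Petrov→Task T4 (36 min), Leclerc→Task T5 (15 min), Lindqvist→Task T6 (17 min), Varga→Task T1 (31 min), Watson→Task T7 (31 min), Bakr→Task T3 (26 min) — total 36+15+17+31+31+26 = 156 min.
Column-greedy (each task in turn goes to its cheapest remaining worker) gives 184 min, worse by 28.
Next-best assignment: Petrov→Task T5, Leclerc→Task T4, Lindqvist→Task T6, Varga→Task T1, Watson→Task T7, Bakr→Task T3 = 160 min.
Swapping Lindqvist↔Watson (Lindqvist→Task T7 28 min, Watson→Task T6 92 min) adds 72.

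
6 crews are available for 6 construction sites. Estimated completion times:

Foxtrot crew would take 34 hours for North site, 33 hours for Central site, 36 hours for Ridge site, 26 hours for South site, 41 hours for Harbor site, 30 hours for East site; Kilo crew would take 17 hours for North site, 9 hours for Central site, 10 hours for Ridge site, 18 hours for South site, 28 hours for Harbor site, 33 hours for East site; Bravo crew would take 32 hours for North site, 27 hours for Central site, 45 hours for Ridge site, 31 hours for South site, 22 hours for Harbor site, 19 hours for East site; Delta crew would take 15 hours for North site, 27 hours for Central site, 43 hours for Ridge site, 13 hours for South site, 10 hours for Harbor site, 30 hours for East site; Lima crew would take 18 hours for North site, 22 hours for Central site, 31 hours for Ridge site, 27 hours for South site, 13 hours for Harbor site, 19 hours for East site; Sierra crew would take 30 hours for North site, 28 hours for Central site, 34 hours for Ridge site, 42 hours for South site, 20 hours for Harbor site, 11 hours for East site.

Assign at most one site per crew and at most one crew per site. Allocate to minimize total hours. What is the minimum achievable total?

Optimal: Foxtrot crew→South site (26 hours), Kilo crew→Ridge site (10 hours), Bravo crew→Central site (27 hours), Delta crew→North site (15 hours), Lima crew→Harbor site (13 hours), Sierra crew→East site (11 hours) — total 26+10+27+15+13+11 = 102 hours.
Min-entry greedy (repeatedly take the single cheapest remaining cell) gives 119 hours, worse by 17.

Min total: 102 hours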